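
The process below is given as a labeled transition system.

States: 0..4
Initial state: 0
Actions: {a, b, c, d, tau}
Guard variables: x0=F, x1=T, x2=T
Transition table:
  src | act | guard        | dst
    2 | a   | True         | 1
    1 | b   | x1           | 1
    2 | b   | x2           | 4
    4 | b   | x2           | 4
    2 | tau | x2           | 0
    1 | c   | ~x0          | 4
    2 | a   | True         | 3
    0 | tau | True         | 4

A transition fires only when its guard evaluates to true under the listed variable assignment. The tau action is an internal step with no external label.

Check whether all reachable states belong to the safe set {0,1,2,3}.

Allowed set {0,1,2,3}
Reach set: {0,4}
  0: safe
  4: outside
counterexample path to 4: tau

Answer: INVARIANT VIOLATED at state 4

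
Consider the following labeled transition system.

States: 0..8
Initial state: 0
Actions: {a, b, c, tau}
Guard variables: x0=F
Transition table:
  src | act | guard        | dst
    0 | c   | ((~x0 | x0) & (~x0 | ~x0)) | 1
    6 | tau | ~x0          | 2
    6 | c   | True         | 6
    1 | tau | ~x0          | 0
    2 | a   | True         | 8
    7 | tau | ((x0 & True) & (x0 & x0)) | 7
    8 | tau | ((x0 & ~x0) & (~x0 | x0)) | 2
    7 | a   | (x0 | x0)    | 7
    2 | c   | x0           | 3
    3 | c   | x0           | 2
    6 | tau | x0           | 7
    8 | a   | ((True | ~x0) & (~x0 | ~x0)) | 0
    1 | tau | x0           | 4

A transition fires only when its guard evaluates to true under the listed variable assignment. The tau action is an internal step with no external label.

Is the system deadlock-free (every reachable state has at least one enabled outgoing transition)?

R = {0,1}
  0: c→1  [1 exit(s)]
  1: tau→0  [1 exit(s)]

Answer: DEADLOCK-FREE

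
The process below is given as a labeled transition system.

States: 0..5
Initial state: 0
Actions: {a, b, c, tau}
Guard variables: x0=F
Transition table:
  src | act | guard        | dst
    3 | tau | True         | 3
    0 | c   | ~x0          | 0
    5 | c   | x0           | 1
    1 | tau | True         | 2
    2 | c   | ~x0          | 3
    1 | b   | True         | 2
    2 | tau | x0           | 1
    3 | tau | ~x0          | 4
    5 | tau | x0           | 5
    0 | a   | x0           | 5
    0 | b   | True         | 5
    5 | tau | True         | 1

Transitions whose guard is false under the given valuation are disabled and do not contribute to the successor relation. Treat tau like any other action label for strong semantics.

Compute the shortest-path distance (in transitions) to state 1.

BFS to 1:
  Layer 0: {0}
  Layer 1: {5}
  Layer 2: {1}
depth(1)=2, e.g. b·tau

Answer: 2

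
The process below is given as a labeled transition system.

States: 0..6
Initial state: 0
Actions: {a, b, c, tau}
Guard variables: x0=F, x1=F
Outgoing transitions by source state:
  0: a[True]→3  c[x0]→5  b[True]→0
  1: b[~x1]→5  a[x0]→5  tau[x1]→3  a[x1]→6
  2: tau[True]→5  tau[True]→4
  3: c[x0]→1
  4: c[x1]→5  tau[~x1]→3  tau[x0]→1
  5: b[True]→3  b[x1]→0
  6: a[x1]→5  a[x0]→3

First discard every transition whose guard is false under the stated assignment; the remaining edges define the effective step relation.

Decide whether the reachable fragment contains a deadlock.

Answer: DEADLOCK at state 3

Working:
Reachable = {0,3}
  0: a→3  b→0  [2 out]
  3: ∅  [deadlock]
trace reaching 3: a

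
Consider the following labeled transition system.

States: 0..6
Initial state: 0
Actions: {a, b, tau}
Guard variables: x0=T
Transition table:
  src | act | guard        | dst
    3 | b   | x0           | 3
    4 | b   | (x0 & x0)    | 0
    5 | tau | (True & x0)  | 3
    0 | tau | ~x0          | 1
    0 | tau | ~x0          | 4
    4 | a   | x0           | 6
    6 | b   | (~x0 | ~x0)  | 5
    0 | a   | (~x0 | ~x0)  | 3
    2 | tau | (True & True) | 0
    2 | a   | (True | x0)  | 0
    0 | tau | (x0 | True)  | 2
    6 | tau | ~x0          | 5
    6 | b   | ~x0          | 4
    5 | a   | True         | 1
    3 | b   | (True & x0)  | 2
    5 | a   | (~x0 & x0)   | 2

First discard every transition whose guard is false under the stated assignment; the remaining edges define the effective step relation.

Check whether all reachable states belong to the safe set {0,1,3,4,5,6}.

Safe = {0,1,3,4,5,6}
Reachable = {0,2}
  0: ✓
  2: outside
witness against invariant: tau → 2

Answer: INVARIANT VIOLATED at state 2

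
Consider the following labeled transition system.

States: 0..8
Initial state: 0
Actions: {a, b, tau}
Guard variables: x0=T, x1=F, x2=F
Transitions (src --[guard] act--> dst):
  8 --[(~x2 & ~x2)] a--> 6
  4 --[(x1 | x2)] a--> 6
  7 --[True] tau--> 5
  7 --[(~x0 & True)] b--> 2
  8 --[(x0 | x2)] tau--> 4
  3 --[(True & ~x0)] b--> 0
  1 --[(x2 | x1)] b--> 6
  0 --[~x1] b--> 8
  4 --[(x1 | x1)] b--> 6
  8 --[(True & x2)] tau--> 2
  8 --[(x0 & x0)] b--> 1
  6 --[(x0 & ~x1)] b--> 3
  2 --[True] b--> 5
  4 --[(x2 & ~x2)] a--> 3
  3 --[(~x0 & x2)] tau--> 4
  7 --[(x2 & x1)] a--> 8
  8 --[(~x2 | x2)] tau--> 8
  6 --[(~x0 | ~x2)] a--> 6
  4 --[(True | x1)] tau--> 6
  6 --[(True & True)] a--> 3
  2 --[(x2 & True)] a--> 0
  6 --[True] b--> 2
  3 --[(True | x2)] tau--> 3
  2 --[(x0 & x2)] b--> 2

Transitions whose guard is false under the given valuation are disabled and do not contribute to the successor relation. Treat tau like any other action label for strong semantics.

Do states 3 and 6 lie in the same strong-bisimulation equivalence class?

Answer: NOT BISIMILAR

Working:
Compute ~ classes (split until stable):
  round 0: {{0,1,2,3,4,5,6,7,8}}
  round 1: {{0,2},{1,5},{3,4,7},{6},{8}}
  round 2: {{0},{1,5},{2},{3},{4},{6},{7},{8}}
8 equivalence class(es) (converged in 3)
class of 3: {3}; class of 6: {6}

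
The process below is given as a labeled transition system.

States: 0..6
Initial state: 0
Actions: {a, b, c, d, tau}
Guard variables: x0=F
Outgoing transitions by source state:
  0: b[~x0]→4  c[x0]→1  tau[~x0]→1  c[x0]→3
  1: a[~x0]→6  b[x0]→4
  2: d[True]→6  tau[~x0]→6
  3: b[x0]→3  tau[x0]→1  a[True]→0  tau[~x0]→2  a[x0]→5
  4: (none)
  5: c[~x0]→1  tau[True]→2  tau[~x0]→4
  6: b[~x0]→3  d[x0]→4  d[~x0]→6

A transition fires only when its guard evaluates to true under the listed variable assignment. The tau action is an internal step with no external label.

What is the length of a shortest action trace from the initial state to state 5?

Layered search for 5:
  depth 0: {0}
  depth 1: {1,4}
  depth 2: {6}
  depth 3: {3}
  depth 4: {2}
5 never appears.

Answer: UNREACHABLE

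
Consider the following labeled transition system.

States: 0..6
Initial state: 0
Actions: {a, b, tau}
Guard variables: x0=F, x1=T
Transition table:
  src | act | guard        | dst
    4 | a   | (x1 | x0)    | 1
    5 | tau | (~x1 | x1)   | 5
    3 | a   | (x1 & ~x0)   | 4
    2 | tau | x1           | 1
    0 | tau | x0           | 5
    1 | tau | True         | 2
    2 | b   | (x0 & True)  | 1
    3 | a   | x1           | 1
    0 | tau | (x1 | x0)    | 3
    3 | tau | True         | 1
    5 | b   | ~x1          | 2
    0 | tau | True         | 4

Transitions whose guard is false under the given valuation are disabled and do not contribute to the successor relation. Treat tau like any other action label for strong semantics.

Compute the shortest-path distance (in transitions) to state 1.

Breadth-first toward 1:
  depth 0: {0}
  depth 1: {3,4}
  depth 2: {1}
depth(1)=2, e.g. tau·a

Answer: 2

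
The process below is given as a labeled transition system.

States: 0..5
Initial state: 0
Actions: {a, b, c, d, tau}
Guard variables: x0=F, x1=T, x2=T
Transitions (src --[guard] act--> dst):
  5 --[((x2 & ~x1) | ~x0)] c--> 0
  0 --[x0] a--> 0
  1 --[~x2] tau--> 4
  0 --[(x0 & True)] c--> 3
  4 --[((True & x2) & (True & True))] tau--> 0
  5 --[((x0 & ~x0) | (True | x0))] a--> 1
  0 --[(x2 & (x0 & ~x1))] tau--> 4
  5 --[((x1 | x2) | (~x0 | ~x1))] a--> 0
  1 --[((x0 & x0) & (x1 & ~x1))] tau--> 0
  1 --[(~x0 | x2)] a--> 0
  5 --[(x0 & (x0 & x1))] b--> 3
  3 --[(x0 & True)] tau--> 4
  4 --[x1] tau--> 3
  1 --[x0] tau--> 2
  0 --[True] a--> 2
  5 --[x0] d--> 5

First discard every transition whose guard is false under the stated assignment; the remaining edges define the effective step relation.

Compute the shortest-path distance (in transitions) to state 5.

Layered search for 5:
  Layer 0: {0}
  Layer 1: {2}
5 never appears.

Answer: UNREACHABLE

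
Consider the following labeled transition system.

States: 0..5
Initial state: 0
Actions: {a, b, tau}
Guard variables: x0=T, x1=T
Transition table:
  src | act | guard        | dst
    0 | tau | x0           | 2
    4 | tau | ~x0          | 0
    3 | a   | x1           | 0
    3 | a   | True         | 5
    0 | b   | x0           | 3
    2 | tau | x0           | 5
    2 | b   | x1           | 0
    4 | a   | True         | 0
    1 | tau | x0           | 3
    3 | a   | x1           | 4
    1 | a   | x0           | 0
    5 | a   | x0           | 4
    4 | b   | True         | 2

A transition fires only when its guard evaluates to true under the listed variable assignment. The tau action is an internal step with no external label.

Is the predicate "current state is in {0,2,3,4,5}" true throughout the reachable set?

Allowed set {0,2,3,4,5}
Reach set: {0,2,3,4,5}
  0: ok
  2: ok
  3: ok
  4: ok
  5: ok

Answer: INVARIANT HOLDS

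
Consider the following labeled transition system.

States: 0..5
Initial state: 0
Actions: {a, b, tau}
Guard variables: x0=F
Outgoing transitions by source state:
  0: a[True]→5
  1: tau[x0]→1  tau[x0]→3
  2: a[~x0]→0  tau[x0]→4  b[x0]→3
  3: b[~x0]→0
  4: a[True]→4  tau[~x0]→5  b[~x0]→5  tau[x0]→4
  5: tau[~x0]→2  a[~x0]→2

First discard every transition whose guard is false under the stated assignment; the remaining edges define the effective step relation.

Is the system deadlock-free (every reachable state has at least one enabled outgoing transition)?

Reachable = {0,2,5}
  0: a→5  [1 out]
  2: a→0  [1 out]
  5: a→2  tau→2  [2 out]

Answer: DEADLOCK-FREE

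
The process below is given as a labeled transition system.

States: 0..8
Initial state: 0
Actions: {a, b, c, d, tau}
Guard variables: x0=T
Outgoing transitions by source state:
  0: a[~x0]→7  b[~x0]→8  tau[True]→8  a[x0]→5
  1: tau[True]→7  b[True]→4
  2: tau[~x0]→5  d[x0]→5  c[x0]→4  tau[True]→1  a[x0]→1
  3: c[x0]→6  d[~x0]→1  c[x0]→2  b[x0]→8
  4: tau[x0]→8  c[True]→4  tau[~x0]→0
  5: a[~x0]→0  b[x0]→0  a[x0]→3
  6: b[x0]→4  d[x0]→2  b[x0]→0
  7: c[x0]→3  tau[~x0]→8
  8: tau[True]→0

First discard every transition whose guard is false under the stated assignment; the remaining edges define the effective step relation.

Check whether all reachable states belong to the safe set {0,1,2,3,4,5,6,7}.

Allowed set {0,1,2,3,4,5,6,7}
Reach set: {0,1,2,3,4,5,6,7,8}
  0: safe
  1: safe
  2: safe
  3: safe
  4: safe
  5: safe
  6: safe
  7: safe
  8: VIOLATES
reach 8 via tau — violates

Answer: INVARIANT VIOLATED at state 8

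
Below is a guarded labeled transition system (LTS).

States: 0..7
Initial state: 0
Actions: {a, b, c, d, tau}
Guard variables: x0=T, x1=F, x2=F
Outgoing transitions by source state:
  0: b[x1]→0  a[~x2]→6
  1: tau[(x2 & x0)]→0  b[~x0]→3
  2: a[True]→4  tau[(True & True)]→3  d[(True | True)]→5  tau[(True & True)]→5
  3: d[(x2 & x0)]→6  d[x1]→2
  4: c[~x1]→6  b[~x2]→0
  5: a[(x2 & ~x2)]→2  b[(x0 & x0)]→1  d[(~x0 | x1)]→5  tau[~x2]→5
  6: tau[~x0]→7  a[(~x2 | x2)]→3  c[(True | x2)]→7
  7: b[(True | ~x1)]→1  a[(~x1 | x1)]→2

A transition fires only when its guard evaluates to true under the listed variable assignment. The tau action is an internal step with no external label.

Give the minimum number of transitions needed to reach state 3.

Breadth-first toward 3:
  depth 0: {0}
  depth 1: {6}
  depth 2: {3,7}
first hit 3 at d=2 via a·a

Answer: 2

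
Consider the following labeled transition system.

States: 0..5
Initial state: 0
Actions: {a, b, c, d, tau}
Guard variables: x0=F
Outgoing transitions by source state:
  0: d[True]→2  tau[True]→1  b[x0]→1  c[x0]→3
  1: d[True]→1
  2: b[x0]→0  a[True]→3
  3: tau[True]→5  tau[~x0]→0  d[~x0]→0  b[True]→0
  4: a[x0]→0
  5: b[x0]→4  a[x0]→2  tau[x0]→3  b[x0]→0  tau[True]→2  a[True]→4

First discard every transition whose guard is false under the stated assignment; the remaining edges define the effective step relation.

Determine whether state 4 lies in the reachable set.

After dropping false guards: 10 live edges.
depth 0: {0}
depth 1: {1,2}  now seen {0,1,2}
depth 2: {3}  now seen {0,1,2,3}
depth 3: {5}  now seen {0,1,2,3,5}
depth 4: {4}  now seen {0,1,2,3,4,5}
R = {0,1,2,3,4,5}
witness 4: d·a·tau·a

Answer: REACHABLE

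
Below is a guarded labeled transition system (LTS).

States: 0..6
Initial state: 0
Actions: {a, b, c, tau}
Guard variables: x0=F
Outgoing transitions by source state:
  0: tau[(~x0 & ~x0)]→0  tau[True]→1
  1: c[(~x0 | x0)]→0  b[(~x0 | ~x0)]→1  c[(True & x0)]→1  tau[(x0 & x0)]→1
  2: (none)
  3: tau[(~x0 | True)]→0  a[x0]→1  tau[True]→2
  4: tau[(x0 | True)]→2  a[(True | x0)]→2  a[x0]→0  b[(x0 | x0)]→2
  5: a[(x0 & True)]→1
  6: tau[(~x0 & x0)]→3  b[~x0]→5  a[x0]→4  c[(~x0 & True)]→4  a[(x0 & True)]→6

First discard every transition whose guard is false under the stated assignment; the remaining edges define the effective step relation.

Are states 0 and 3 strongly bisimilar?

Bisimulation quotient by refinement:
  π0 = {{0,1,2,3,4,5,6}}
  π1 = {{0,3},{1,6},{2,5},{4}}
  π2 = {{0},{1},{2,5},{3},{4},{6}}
stable after 3 split(s): 6 block(s)
[0]={0}  [3]={3}

Answer: NOT BISIMILAR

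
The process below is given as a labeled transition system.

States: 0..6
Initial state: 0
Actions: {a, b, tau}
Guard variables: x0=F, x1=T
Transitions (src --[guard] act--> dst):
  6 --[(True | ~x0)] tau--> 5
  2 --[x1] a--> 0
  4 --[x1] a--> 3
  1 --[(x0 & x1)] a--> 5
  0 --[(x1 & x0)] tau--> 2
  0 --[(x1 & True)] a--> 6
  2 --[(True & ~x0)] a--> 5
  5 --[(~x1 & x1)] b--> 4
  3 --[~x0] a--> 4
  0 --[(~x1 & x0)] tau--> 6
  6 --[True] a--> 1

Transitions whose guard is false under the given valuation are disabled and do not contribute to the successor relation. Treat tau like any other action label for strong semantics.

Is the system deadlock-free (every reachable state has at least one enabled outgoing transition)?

Reachable = {0,1,5,6}
  0: a→6  [1 exit(s)]
  1: ∅  [no exit]
  5: ∅  [no exit]
  6: a→1  tau→5  [2 exit(s)]
trace reaching 1: a·a

Answer: DEADLOCK at state 1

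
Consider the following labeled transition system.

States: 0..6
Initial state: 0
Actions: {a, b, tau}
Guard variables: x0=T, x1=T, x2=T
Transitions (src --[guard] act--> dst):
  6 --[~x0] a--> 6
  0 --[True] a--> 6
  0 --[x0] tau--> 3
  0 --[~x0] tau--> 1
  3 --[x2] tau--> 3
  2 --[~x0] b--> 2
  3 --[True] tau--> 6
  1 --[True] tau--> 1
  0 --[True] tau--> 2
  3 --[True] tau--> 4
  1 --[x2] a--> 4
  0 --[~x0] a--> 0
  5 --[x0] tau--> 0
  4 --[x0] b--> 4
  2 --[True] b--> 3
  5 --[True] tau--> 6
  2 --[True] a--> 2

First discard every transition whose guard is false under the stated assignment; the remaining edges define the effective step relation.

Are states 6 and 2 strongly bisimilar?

Answer: NOT BISIMILAR

Trace:
Refine partition for ~:
  π0 = {{0,1,2,3,4,5,6}}
  π1 = {{0,1},{2},{3,5},{4},{6}}
  π2 = {{0},{1},{2},{3},{4},{5},{6}}
Fixed point at round 3; 7 class(es).
6∈{6}, 2∈{2}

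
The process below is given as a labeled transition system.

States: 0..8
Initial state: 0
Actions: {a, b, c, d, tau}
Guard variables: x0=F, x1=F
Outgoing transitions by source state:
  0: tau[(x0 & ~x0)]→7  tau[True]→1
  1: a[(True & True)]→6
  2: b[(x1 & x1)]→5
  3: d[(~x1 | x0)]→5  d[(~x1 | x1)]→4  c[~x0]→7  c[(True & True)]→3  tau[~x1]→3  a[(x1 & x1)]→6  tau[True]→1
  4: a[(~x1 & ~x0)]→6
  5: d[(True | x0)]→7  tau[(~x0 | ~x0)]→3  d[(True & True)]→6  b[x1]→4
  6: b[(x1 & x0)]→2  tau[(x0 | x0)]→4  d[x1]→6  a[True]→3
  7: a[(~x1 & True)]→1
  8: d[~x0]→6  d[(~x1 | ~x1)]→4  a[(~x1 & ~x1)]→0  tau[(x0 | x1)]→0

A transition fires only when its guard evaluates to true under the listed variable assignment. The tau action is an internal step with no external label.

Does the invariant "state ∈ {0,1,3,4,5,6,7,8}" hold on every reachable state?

Safe = {0,1,3,4,5,6,7,8}
Reachable = {0,1,3,4,5,6,7}
  0: safe
  1: safe
  3: safe
  4: safe
  5: safe
  6: safe
  7: safe

Answer: INVARIANT HOLDS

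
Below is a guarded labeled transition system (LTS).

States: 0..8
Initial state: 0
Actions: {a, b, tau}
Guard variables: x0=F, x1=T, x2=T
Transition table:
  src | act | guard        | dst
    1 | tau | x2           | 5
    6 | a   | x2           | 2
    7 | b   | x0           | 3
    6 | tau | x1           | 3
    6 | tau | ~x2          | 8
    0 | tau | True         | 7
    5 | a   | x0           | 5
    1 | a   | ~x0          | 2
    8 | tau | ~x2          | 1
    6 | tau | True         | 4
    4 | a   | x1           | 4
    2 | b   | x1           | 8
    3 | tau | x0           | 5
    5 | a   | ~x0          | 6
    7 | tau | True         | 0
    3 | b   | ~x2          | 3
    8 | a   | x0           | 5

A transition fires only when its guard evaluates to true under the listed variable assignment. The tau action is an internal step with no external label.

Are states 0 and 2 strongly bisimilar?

Compute ~ classes (split until stable):
  π0 = {{0,1,2,3,4,5,6,7,8}}
  π1 = {{0,7},{1,6},{2},{3,8},{4,5}}
  π2 = {{0,7},{1},{2},{3,8},{4},{5},{6}}
Fixed point at round 3; 7 class(es).
[0]={0,7}  [2]={2}

Answer: NOT BISIMILAR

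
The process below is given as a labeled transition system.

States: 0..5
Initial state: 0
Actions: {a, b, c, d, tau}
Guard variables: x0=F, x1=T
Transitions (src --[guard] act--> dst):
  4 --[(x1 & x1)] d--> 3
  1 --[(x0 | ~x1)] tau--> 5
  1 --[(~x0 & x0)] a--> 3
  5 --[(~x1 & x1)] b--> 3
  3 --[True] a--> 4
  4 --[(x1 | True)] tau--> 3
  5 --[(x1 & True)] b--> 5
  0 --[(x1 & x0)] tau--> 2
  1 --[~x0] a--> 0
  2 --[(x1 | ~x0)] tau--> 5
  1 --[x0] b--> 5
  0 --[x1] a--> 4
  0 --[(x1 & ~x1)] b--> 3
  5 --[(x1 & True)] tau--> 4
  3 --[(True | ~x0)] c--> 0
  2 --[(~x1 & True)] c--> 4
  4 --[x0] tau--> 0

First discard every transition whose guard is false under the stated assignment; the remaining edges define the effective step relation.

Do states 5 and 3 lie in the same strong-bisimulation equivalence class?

Compute ~ classes (split until stable):
  π0 = {{0,1,2,3,4,5}}
  π1 = {{0,1},{2},{3},{4},{5}}
  π2 = {{0},{1},{2},{3},{4},{5}}
stable after 3 split(s): 6 block(s)
5∈{5}, 3∈{3}

Answer: NOT BISIMILAR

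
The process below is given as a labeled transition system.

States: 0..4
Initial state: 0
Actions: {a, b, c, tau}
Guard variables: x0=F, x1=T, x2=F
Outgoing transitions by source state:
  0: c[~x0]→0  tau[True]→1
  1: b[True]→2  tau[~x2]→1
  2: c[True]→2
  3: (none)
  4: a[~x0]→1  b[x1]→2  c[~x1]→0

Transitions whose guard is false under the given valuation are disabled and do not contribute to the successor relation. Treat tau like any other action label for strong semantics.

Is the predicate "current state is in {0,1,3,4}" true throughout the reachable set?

Answer: INVARIANT VIOLATED at state 2

Trace:
Inv-set: {0,1,3,4}
R = {0,1,2}
  0: safe
  1: safe
  2: outside
counterexample path to 2: tau·b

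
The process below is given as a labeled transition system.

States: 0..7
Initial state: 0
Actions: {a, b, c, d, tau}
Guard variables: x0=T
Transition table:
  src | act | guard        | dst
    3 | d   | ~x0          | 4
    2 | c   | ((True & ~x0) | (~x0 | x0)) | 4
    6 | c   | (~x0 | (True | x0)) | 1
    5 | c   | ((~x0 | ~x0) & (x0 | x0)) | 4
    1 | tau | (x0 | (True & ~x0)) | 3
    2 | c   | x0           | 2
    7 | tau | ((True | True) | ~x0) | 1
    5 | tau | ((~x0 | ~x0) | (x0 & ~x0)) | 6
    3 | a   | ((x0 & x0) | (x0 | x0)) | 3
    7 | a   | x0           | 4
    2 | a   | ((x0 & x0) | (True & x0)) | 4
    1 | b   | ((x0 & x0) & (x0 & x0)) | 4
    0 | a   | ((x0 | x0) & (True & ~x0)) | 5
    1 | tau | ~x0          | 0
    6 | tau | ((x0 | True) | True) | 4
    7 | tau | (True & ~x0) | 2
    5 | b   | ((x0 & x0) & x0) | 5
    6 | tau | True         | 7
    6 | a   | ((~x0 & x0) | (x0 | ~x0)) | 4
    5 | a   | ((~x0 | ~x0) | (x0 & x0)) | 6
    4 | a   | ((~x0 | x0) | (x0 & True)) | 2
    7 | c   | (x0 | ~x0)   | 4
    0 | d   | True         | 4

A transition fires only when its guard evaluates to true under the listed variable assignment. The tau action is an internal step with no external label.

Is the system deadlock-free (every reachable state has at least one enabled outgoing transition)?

Reachable = {0,2,4}
  0: d→4  [1 out]
  2: a→4  c→2  c→4  [3 out]
  4: a→2  [1 out]

Answer: DEADLOCK-FREE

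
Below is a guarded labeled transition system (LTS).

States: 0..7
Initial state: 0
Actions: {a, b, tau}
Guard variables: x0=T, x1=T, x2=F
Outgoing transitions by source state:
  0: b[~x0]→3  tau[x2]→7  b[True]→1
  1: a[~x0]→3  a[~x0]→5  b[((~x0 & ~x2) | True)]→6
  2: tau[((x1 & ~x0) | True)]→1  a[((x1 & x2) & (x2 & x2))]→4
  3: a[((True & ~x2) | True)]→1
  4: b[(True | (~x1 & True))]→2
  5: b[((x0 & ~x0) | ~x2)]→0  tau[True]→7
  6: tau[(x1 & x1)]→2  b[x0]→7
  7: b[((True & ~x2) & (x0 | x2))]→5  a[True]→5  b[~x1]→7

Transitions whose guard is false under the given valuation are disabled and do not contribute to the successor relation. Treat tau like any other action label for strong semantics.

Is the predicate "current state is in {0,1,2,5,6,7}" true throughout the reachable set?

Allowed set {0,1,2,5,6,7}
R = {0,1,2,5,6,7}
  0: ✓
  1: ✓
  2: ✓
  5: ✓
  6: ✓
  7: ✓

Answer: INVARIANT HOLDS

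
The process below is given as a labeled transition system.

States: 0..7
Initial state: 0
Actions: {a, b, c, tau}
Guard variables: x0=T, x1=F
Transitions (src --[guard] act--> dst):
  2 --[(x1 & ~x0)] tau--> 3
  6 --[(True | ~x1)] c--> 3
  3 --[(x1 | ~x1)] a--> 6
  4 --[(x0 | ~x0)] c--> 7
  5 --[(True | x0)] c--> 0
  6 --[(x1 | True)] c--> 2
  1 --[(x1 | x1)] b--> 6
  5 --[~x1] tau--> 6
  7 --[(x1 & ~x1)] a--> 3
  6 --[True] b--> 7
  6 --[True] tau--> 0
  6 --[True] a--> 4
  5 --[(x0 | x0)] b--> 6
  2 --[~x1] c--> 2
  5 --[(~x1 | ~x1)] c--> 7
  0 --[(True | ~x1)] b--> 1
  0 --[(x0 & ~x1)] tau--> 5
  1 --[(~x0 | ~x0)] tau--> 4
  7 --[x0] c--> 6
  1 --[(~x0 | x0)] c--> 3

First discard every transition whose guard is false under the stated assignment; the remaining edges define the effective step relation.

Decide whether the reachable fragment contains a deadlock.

Answer: DEADLOCK-FREE

Working:
R = {0,1,2,3,4,5,6,7}
  0: b→1  tau→5  [deg 2]
  1: c→3  [deg 1]
  2: c→2  [deg 1]
  3: a→6  [deg 1]
  4: c→7  [deg 1]
  5: b→6  c→0  c→7  tau→6  [deg 4]
  6: a→4  b→7  c→2  c→3  tau→0  [deg 5]
  7: c→6  [deg 1]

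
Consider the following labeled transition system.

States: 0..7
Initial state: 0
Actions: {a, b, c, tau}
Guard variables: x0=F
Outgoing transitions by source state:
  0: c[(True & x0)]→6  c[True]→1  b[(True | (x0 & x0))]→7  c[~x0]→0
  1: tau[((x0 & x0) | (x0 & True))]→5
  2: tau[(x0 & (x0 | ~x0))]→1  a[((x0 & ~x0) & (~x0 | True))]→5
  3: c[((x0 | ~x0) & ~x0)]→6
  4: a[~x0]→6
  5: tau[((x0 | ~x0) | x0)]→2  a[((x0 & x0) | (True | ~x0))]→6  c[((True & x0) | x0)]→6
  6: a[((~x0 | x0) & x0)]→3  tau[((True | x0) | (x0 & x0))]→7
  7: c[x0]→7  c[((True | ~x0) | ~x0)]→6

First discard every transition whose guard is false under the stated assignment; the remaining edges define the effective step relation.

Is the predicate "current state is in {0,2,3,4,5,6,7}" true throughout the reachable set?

Answer: INVARIANT VIOLATED at state 1

Analysis:
Safe = {0,2,3,4,5,6,7}
R = {0,1,6,7}
  0: ✓
  1: outside
  6: ✓
  7: ✓
counterexample path to 1: c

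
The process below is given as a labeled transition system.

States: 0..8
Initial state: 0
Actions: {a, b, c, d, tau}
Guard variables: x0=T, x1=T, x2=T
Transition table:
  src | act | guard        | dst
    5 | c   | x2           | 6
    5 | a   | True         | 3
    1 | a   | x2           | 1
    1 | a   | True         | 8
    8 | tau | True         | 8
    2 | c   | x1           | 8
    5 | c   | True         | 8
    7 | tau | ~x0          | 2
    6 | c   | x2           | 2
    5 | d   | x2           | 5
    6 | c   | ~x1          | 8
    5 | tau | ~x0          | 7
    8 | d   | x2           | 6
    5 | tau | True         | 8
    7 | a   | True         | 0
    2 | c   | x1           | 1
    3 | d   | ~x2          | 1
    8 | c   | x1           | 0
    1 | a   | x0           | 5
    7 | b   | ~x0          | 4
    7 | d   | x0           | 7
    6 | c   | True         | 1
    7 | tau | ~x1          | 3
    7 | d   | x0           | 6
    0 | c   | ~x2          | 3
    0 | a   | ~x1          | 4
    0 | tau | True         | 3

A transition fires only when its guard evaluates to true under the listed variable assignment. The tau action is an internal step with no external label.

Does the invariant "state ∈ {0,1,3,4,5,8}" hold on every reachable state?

Answer: INVARIANT HOLDS

Analysis:
Inv-set: {0,1,3,4,5,8}
Reach set: {0,3}
  0: safe
  3: safe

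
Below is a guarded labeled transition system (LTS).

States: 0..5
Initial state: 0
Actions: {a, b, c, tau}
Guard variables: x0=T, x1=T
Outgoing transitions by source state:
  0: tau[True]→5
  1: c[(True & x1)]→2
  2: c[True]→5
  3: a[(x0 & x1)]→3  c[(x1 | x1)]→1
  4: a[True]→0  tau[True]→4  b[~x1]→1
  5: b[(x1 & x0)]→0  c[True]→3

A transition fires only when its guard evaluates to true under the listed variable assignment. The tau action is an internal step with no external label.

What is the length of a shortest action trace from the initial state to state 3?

Answer: 2

Working:
BFS to 3:
  depth 0: {0}
  depth 1: {5}
  depth 2: {3}
depth(3)=2, e.g. tau·c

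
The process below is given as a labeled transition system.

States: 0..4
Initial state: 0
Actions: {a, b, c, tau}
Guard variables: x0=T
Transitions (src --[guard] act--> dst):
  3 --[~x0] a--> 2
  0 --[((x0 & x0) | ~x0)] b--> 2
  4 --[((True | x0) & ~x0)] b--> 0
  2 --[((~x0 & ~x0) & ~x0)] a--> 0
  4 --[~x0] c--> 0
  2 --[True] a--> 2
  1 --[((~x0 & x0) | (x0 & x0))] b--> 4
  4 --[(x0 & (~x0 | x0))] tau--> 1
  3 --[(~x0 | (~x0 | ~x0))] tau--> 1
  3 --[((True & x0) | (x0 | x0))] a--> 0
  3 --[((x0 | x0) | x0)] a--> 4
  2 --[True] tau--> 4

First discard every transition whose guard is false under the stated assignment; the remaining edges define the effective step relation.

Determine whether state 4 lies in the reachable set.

7 transition(s) survive guard evaluation.
depth 0: {0}
depth 1: {2}  now seen {0,2}
depth 2: {4}  now seen {0,2,4}
depth 3: {1}  now seen {0,1,2,4}
R = {0,1,2,4}
witness 4: b·tau

Answer: REACHABLE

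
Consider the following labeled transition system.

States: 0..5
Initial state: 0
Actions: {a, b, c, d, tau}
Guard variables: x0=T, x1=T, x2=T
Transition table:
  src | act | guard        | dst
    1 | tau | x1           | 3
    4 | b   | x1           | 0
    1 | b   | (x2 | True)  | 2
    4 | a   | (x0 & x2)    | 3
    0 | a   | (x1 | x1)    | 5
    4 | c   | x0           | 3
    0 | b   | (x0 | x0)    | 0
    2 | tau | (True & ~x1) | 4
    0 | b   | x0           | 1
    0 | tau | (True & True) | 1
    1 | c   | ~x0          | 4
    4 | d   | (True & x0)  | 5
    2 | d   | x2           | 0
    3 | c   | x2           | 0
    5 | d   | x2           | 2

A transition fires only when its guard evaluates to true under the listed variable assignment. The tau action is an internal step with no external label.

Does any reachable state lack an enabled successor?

Answer: DEADLOCK-FREE

Working:
R = {0,1,2,3,5}
  0: a→5  b→0  b→1  tau→1  [4 exit(s)]
  1: b→2  tau→3  [2 exit(s)]
  2: d→0  [1 exit(s)]
  3: c→0  [1 exit(s)]
  5: d→2  [1 exit(s)]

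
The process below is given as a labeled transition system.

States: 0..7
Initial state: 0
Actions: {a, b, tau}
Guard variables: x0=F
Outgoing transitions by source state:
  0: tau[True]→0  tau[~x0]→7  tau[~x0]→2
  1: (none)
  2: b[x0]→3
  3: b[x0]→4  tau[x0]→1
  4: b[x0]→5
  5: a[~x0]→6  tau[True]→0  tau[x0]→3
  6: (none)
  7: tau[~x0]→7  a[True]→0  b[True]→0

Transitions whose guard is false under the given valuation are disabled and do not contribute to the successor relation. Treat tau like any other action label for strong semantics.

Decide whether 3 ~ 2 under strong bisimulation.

Answer: BISIMILAR

Working:
Bisimulation quotient by refinement:
  round 0: {{0,1,2,3,4,5,6,7}}
  round 1: {{0},{1,2,3,4,6},{5},{7}}
Fixed point at round 2; 4 class(es).
3∈{1,2,3,4,6}, 2∈{1,2,3,4,6}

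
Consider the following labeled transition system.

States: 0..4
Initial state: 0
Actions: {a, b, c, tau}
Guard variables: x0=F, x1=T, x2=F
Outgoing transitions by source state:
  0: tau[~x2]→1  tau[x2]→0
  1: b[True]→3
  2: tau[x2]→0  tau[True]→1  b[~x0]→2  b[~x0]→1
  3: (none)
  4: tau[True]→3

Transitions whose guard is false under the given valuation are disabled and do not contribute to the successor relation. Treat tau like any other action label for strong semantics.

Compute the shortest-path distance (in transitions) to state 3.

Answer: 2

Trace:
Layered search for 3:
  depth 0: {0}
  depth 1: {1}
  depth 2: {3}
first hit 3 at d=2 via tau·b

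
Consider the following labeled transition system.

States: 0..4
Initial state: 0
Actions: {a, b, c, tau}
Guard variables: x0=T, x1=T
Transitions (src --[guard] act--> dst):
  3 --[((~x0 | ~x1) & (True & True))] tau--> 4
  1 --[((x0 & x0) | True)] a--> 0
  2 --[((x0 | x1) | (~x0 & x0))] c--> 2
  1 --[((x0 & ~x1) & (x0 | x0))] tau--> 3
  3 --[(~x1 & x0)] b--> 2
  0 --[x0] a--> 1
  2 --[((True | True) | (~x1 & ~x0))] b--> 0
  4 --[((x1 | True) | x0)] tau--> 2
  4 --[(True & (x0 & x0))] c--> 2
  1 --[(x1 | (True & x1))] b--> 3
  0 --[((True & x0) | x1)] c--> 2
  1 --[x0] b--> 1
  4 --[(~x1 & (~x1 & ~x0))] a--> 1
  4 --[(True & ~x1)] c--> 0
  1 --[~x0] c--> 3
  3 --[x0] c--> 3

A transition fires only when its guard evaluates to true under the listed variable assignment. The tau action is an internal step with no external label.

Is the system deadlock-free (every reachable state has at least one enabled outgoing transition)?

R = {0,1,2,3}
  0: a→1  c→2  [2 out]
  1: a→0  b→1  b→3  [3 out]
  2: b→0  c→2  [2 out]
  3: c→3  [1 out]

Answer: DEADLOCK-FREE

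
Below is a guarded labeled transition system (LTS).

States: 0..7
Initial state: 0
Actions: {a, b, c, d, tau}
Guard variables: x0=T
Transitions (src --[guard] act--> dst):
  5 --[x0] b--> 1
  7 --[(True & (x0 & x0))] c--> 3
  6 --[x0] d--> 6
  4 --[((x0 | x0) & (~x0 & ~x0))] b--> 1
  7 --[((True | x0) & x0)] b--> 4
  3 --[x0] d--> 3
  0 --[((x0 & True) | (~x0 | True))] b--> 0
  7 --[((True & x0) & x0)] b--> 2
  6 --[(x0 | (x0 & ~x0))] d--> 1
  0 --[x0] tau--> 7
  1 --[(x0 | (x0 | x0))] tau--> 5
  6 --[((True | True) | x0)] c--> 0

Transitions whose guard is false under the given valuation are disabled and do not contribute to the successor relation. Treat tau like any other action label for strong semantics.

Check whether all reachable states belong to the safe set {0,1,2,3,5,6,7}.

Safe = {0,1,2,3,5,6,7}
Reach set: {0,2,3,4,7}
  0: ✓
  2: ✓
  3: ✓
  4: VIOLATES
  7: ✓
witness against invariant: tau·b → 4

Answer: INVARIANT VIOLATED at state 4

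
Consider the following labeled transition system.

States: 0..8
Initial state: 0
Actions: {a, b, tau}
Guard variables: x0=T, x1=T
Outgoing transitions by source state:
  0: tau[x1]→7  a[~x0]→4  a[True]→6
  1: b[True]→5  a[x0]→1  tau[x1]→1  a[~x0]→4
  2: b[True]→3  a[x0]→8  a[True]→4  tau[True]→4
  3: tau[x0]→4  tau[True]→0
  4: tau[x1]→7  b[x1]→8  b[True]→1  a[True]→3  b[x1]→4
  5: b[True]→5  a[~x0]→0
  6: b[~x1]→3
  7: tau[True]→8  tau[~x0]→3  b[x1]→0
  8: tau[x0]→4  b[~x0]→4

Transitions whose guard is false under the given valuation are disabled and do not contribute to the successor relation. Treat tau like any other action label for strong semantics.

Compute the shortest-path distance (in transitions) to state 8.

Answer: 2

Working:
Breadth-first toward 8:
  Layer 0: {0}
  Layer 1: {6,7}
  Layer 2: {8}
first hit 8 at d=2 via tau·tau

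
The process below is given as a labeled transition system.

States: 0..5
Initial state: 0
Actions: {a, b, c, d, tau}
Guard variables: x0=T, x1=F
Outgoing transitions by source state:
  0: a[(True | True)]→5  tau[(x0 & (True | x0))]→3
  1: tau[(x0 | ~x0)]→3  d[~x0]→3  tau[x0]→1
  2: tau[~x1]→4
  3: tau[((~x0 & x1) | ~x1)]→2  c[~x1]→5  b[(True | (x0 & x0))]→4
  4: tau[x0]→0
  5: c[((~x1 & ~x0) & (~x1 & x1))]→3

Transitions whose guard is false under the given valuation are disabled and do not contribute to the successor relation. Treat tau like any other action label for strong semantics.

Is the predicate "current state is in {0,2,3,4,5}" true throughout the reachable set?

Allowed set {0,2,3,4,5}
Reach set: {0,2,3,4,5}
  0: ✓
  2: ✓
  3: ✓
  4: ✓
  5: ✓

Answer: INVARIANT HOLDS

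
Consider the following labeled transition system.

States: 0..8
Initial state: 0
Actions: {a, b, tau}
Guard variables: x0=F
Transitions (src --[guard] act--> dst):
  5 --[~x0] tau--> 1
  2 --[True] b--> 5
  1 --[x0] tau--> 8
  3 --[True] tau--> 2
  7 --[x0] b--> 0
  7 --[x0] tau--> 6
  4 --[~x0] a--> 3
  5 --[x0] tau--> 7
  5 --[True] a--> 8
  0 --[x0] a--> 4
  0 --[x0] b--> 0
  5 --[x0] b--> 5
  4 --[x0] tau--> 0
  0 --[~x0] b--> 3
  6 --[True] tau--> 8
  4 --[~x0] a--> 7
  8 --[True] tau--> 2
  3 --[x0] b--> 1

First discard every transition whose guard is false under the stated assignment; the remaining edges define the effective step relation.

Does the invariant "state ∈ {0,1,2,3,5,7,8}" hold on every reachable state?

Answer: INVARIANT HOLDS

Trace:
Inv-set: {0,1,2,3,5,7,8}
Reach set: {0,1,2,3,5,8}
  0: ok
  1: ok
  2: ok
  3: ok
  5: ok
  8: ok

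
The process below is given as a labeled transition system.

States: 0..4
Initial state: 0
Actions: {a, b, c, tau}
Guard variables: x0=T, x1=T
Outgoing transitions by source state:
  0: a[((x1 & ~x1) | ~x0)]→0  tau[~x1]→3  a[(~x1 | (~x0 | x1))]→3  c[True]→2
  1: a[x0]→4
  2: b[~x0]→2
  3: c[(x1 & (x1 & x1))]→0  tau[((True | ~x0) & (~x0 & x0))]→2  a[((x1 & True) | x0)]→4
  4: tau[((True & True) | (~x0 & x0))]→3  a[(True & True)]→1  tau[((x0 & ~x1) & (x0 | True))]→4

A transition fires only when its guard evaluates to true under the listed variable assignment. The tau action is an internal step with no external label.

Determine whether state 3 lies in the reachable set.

7 transition(s) survive guard evaluation.
Layer 0: {0}
Layer 1: {2,3}  now seen {0,2,3}
Layer 2: {4}  now seen {0,2,3,4}
Layer 3: {1}  now seen {0,1,2,3,4}
R = {0,1,2,3,4}
witness 3: a

Answer: REACHABLE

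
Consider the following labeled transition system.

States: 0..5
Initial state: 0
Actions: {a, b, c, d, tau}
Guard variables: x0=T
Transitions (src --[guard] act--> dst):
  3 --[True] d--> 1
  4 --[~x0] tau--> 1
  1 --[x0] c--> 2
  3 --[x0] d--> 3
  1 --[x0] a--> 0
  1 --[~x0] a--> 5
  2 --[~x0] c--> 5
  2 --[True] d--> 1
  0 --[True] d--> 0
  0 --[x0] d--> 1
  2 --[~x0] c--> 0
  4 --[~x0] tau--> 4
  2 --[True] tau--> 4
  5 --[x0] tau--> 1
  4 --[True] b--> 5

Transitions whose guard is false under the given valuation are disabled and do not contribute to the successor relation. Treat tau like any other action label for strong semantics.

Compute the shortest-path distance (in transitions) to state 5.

BFS to 5:
  Layer 0: {0}
  Layer 1: {1}
  Layer 2: {2}
  Layer 3: {4}
  Layer 4: {5}
first hit 5 at d=4 via d·c·tau·b

Answer: 4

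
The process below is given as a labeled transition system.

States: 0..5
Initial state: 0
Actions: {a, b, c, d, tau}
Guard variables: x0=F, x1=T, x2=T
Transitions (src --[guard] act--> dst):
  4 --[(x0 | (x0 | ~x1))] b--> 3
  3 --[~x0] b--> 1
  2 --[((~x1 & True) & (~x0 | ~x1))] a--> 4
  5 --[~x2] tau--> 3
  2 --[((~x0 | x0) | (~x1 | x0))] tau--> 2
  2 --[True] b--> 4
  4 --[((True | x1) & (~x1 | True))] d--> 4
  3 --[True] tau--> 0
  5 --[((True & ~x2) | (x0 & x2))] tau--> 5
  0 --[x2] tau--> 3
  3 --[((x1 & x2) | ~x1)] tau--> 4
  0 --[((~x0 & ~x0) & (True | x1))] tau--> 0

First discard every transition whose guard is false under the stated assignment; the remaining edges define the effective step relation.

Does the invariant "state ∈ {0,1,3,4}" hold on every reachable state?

Answer: INVARIANT HOLDS

Working:
Inv-set: {0,1,3,4}
Reach set: {0,1,3,4}
  0: safe
  1: safe
  3: safe
  4: safe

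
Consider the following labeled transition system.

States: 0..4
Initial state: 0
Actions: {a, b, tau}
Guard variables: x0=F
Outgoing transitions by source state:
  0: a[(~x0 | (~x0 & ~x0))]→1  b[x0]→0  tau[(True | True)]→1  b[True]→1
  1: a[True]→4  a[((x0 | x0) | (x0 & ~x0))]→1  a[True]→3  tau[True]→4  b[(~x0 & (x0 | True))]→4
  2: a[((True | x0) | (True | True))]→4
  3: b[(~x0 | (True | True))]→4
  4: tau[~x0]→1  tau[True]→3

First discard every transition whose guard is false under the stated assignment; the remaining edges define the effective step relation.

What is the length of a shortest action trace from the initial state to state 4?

Answer: 2

Trace:
Layered search for 4:
  depth 0: {0}
  depth 1: {1}
  depth 2: {3,4}
first hit 4 at d=2 via a·a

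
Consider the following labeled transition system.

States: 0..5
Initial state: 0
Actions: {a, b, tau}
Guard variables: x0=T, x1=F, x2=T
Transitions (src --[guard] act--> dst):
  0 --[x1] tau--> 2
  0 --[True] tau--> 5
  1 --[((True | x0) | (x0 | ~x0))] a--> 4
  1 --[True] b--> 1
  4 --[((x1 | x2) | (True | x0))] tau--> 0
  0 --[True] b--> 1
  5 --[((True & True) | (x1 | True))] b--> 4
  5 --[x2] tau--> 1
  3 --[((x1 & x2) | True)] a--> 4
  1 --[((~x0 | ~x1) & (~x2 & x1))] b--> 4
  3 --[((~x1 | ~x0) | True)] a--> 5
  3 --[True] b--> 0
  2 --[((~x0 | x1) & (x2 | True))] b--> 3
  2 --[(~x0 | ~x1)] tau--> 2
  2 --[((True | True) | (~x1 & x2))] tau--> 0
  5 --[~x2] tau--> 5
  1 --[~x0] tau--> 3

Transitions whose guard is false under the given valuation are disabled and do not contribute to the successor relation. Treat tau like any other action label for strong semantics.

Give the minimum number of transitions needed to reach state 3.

BFS to 3:
  Layer 0: {0}
  Layer 1: {1,5}
  Layer 2: {4}
3 never appears.

Answer: UNREACHABLE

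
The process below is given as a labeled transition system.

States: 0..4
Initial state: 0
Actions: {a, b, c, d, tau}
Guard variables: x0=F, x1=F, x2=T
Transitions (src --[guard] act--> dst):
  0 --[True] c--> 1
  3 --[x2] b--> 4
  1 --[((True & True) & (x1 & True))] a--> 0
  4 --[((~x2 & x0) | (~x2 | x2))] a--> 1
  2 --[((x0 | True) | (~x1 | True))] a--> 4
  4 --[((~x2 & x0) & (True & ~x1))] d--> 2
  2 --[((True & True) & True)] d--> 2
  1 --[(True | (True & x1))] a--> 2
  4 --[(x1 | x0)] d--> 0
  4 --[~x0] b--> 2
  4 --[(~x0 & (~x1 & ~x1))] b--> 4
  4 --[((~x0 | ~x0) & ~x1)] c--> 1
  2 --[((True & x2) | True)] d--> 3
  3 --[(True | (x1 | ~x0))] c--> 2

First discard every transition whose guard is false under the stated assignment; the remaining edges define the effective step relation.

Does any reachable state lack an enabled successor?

Answer: DEADLOCK-FREE

Trace:
Reach set: {0,1,2,3,4}
  0: c→1  [deg 1]
  1: a→2  [deg 1]
  2: a→4  d→2  d→3  [deg 3]
  3: b→4  c→2  [deg 2]
  4: a→1  b→2  b→4  c→1  [deg 4]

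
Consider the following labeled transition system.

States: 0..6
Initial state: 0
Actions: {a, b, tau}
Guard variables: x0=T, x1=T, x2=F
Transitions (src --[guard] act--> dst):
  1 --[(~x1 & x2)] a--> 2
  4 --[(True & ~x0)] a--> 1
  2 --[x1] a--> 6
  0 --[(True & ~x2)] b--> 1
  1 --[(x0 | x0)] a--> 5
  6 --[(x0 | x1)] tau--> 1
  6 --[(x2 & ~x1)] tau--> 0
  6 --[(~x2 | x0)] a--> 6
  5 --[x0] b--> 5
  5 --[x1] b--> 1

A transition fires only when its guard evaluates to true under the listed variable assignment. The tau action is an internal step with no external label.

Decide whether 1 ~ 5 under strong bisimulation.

Bisimulation quotient by refinement:
  P[0] = {{0,1,2,3,4,5,6}}
  P[1] = {{0,5},{1,2},{3,4},{6}}
  P[2] = {{0},{1},{2},{3,4},{5},{6}}
6 equivalence class(es) (converged in 3)
1∈{1}, 5∈{5}

Answer: NOT BISIMILAR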